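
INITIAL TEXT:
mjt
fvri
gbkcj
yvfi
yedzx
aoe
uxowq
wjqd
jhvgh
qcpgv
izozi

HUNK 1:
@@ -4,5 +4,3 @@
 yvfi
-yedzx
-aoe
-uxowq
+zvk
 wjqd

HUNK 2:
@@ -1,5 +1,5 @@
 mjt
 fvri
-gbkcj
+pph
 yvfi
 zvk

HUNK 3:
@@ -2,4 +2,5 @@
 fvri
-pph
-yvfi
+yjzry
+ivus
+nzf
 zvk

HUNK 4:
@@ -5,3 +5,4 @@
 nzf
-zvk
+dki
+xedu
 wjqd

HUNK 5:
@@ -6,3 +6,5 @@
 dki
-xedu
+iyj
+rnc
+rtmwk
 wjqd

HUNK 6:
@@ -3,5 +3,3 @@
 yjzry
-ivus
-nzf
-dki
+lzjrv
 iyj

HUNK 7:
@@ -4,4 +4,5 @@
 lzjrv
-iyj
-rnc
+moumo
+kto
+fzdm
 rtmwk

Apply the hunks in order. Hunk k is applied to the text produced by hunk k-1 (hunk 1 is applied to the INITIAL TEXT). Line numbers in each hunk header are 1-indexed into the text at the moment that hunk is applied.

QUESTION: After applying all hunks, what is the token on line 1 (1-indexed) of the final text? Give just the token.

Answer: mjt

Derivation:
Hunk 1: at line 4 remove [yedzx,aoe,uxowq] add [zvk] -> 9 lines: mjt fvri gbkcj yvfi zvk wjqd jhvgh qcpgv izozi
Hunk 2: at line 1 remove [gbkcj] add [pph] -> 9 lines: mjt fvri pph yvfi zvk wjqd jhvgh qcpgv izozi
Hunk 3: at line 2 remove [pph,yvfi] add [yjzry,ivus,nzf] -> 10 lines: mjt fvri yjzry ivus nzf zvk wjqd jhvgh qcpgv izozi
Hunk 4: at line 5 remove [zvk] add [dki,xedu] -> 11 lines: mjt fvri yjzry ivus nzf dki xedu wjqd jhvgh qcpgv izozi
Hunk 5: at line 6 remove [xedu] add [iyj,rnc,rtmwk] -> 13 lines: mjt fvri yjzry ivus nzf dki iyj rnc rtmwk wjqd jhvgh qcpgv izozi
Hunk 6: at line 3 remove [ivus,nzf,dki] add [lzjrv] -> 11 lines: mjt fvri yjzry lzjrv iyj rnc rtmwk wjqd jhvgh qcpgv izozi
Hunk 7: at line 4 remove [iyj,rnc] add [moumo,kto,fzdm] -> 12 lines: mjt fvri yjzry lzjrv moumo kto fzdm rtmwk wjqd jhvgh qcpgv izozi
Final line 1: mjt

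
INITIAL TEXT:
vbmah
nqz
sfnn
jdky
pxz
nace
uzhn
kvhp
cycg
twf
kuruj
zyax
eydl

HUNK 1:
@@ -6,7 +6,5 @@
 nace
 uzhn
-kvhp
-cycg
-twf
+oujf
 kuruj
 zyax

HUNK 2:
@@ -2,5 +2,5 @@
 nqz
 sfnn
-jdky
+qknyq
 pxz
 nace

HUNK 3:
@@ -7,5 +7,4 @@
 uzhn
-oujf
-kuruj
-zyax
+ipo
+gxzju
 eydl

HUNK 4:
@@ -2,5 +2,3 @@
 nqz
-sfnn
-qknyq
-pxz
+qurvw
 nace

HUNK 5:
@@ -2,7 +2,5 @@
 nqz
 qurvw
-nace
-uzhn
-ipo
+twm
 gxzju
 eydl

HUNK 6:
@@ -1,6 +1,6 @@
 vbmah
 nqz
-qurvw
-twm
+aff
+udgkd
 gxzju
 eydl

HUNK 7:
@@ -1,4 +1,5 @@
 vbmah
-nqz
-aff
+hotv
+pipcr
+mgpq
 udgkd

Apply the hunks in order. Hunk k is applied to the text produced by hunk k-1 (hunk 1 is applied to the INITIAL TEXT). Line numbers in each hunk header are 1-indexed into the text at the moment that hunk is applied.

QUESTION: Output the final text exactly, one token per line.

Answer: vbmah
hotv
pipcr
mgpq
udgkd
gxzju
eydl

Derivation:
Hunk 1: at line 6 remove [kvhp,cycg,twf] add [oujf] -> 11 lines: vbmah nqz sfnn jdky pxz nace uzhn oujf kuruj zyax eydl
Hunk 2: at line 2 remove [jdky] add [qknyq] -> 11 lines: vbmah nqz sfnn qknyq pxz nace uzhn oujf kuruj zyax eydl
Hunk 3: at line 7 remove [oujf,kuruj,zyax] add [ipo,gxzju] -> 10 lines: vbmah nqz sfnn qknyq pxz nace uzhn ipo gxzju eydl
Hunk 4: at line 2 remove [sfnn,qknyq,pxz] add [qurvw] -> 8 lines: vbmah nqz qurvw nace uzhn ipo gxzju eydl
Hunk 5: at line 2 remove [nace,uzhn,ipo] add [twm] -> 6 lines: vbmah nqz qurvw twm gxzju eydl
Hunk 6: at line 1 remove [qurvw,twm] add [aff,udgkd] -> 6 lines: vbmah nqz aff udgkd gxzju eydl
Hunk 7: at line 1 remove [nqz,aff] add [hotv,pipcr,mgpq] -> 7 lines: vbmah hotv pipcr mgpq udgkd gxzju eydl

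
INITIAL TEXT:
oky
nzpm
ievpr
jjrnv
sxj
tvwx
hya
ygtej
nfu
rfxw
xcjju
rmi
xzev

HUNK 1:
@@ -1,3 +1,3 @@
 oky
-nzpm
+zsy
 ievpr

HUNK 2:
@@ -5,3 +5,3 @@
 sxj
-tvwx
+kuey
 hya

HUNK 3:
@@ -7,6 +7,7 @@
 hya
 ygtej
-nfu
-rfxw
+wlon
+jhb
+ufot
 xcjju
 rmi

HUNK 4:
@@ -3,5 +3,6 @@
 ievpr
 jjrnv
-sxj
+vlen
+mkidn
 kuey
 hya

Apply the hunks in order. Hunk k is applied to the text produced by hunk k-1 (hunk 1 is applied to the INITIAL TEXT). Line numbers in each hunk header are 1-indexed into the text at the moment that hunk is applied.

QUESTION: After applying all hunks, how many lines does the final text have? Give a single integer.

Answer: 15

Derivation:
Hunk 1: at line 1 remove [nzpm] add [zsy] -> 13 lines: oky zsy ievpr jjrnv sxj tvwx hya ygtej nfu rfxw xcjju rmi xzev
Hunk 2: at line 5 remove [tvwx] add [kuey] -> 13 lines: oky zsy ievpr jjrnv sxj kuey hya ygtej nfu rfxw xcjju rmi xzev
Hunk 3: at line 7 remove [nfu,rfxw] add [wlon,jhb,ufot] -> 14 lines: oky zsy ievpr jjrnv sxj kuey hya ygtej wlon jhb ufot xcjju rmi xzev
Hunk 4: at line 3 remove [sxj] add [vlen,mkidn] -> 15 lines: oky zsy ievpr jjrnv vlen mkidn kuey hya ygtej wlon jhb ufot xcjju rmi xzev
Final line count: 15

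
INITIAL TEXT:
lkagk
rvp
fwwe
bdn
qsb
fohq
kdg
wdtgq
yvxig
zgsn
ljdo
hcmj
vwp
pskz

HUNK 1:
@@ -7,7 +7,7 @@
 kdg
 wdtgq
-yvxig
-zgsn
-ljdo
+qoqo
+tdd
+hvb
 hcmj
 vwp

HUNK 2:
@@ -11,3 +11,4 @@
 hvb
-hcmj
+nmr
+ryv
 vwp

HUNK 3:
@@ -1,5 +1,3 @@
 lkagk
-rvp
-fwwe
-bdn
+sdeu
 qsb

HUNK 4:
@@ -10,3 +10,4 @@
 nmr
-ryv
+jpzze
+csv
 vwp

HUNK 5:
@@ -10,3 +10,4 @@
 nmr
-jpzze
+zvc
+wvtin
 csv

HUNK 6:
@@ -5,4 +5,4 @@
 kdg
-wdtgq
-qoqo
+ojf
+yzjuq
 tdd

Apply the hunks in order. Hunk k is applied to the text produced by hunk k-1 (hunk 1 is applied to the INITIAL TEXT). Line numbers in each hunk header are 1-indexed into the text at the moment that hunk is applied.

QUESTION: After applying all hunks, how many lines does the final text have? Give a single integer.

Hunk 1: at line 7 remove [yvxig,zgsn,ljdo] add [qoqo,tdd,hvb] -> 14 lines: lkagk rvp fwwe bdn qsb fohq kdg wdtgq qoqo tdd hvb hcmj vwp pskz
Hunk 2: at line 11 remove [hcmj] add [nmr,ryv] -> 15 lines: lkagk rvp fwwe bdn qsb fohq kdg wdtgq qoqo tdd hvb nmr ryv vwp pskz
Hunk 3: at line 1 remove [rvp,fwwe,bdn] add [sdeu] -> 13 lines: lkagk sdeu qsb fohq kdg wdtgq qoqo tdd hvb nmr ryv vwp pskz
Hunk 4: at line 10 remove [ryv] add [jpzze,csv] -> 14 lines: lkagk sdeu qsb fohq kdg wdtgq qoqo tdd hvb nmr jpzze csv vwp pskz
Hunk 5: at line 10 remove [jpzze] add [zvc,wvtin] -> 15 lines: lkagk sdeu qsb fohq kdg wdtgq qoqo tdd hvb nmr zvc wvtin csv vwp pskz
Hunk 6: at line 5 remove [wdtgq,qoqo] add [ojf,yzjuq] -> 15 lines: lkagk sdeu qsb fohq kdg ojf yzjuq tdd hvb nmr zvc wvtin csv vwp pskz
Final line count: 15

Answer: 15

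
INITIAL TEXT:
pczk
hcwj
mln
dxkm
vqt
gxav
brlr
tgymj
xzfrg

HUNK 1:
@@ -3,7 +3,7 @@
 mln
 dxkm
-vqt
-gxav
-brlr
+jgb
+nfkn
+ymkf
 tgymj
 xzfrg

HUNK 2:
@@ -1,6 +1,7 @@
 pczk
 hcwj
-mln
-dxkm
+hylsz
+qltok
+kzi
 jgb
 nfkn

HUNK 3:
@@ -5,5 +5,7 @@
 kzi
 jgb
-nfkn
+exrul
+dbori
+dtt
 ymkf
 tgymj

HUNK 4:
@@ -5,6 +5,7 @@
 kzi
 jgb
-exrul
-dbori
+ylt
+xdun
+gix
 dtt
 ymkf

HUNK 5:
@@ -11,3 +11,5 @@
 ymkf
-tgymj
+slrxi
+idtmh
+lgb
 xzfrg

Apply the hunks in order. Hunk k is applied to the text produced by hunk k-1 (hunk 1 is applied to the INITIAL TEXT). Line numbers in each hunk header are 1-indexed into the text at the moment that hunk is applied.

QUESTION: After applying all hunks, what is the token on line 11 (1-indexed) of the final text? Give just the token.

Answer: ymkf

Derivation:
Hunk 1: at line 3 remove [vqt,gxav,brlr] add [jgb,nfkn,ymkf] -> 9 lines: pczk hcwj mln dxkm jgb nfkn ymkf tgymj xzfrg
Hunk 2: at line 1 remove [mln,dxkm] add [hylsz,qltok,kzi] -> 10 lines: pczk hcwj hylsz qltok kzi jgb nfkn ymkf tgymj xzfrg
Hunk 3: at line 5 remove [nfkn] add [exrul,dbori,dtt] -> 12 lines: pczk hcwj hylsz qltok kzi jgb exrul dbori dtt ymkf tgymj xzfrg
Hunk 4: at line 5 remove [exrul,dbori] add [ylt,xdun,gix] -> 13 lines: pczk hcwj hylsz qltok kzi jgb ylt xdun gix dtt ymkf tgymj xzfrg
Hunk 5: at line 11 remove [tgymj] add [slrxi,idtmh,lgb] -> 15 lines: pczk hcwj hylsz qltok kzi jgb ylt xdun gix dtt ymkf slrxi idtmh lgb xzfrg
Final line 11: ymkf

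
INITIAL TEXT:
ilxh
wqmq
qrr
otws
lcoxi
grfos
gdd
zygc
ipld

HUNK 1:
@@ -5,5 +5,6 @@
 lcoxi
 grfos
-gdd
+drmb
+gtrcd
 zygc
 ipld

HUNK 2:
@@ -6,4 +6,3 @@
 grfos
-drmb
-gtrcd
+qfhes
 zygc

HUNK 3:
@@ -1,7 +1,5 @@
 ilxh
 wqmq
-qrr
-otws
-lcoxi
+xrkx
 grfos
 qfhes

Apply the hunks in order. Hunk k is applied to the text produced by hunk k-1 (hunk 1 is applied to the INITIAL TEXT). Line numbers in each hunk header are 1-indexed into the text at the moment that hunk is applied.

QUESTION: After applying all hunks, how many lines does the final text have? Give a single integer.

Hunk 1: at line 5 remove [gdd] add [drmb,gtrcd] -> 10 lines: ilxh wqmq qrr otws lcoxi grfos drmb gtrcd zygc ipld
Hunk 2: at line 6 remove [drmb,gtrcd] add [qfhes] -> 9 lines: ilxh wqmq qrr otws lcoxi grfos qfhes zygc ipld
Hunk 3: at line 1 remove [qrr,otws,lcoxi] add [xrkx] -> 7 lines: ilxh wqmq xrkx grfos qfhes zygc ipld
Final line count: 7

Answer: 7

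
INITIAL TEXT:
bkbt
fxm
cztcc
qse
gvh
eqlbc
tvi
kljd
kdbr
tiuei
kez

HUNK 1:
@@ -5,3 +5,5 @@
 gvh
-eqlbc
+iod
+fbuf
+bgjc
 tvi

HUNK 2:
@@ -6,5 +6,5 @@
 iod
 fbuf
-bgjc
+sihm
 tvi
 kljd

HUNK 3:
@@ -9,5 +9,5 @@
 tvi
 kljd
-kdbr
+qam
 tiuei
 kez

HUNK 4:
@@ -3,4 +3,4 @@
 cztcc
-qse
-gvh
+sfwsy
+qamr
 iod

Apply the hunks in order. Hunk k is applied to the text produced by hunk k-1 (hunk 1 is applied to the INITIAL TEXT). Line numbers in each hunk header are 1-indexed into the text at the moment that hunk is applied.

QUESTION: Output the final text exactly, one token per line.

Hunk 1: at line 5 remove [eqlbc] add [iod,fbuf,bgjc] -> 13 lines: bkbt fxm cztcc qse gvh iod fbuf bgjc tvi kljd kdbr tiuei kez
Hunk 2: at line 6 remove [bgjc] add [sihm] -> 13 lines: bkbt fxm cztcc qse gvh iod fbuf sihm tvi kljd kdbr tiuei kez
Hunk 3: at line 9 remove [kdbr] add [qam] -> 13 lines: bkbt fxm cztcc qse gvh iod fbuf sihm tvi kljd qam tiuei kez
Hunk 4: at line 3 remove [qse,gvh] add [sfwsy,qamr] -> 13 lines: bkbt fxm cztcc sfwsy qamr iod fbuf sihm tvi kljd qam tiuei kez

Answer: bkbt
fxm
cztcc
sfwsy
qamr
iod
fbuf
sihm
tvi
kljd
qam
tiuei
kez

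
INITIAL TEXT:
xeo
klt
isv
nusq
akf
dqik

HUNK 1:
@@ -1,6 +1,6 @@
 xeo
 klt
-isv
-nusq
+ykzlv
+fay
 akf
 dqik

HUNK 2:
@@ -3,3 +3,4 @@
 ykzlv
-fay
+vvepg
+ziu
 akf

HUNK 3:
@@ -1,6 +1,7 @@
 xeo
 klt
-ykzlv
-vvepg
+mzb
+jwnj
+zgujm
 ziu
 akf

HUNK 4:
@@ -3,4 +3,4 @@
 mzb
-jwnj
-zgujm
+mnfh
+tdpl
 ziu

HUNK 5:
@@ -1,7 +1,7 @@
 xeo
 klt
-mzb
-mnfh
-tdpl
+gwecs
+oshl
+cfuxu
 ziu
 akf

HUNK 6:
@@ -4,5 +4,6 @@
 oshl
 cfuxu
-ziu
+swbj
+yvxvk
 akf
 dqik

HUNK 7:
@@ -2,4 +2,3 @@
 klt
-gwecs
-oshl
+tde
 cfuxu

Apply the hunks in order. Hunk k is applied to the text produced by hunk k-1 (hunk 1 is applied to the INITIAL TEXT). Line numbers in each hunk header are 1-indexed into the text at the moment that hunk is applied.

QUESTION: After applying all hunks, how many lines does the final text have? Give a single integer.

Answer: 8

Derivation:
Hunk 1: at line 1 remove [isv,nusq] add [ykzlv,fay] -> 6 lines: xeo klt ykzlv fay akf dqik
Hunk 2: at line 3 remove [fay] add [vvepg,ziu] -> 7 lines: xeo klt ykzlv vvepg ziu akf dqik
Hunk 3: at line 1 remove [ykzlv,vvepg] add [mzb,jwnj,zgujm] -> 8 lines: xeo klt mzb jwnj zgujm ziu akf dqik
Hunk 4: at line 3 remove [jwnj,zgujm] add [mnfh,tdpl] -> 8 lines: xeo klt mzb mnfh tdpl ziu akf dqik
Hunk 5: at line 1 remove [mzb,mnfh,tdpl] add [gwecs,oshl,cfuxu] -> 8 lines: xeo klt gwecs oshl cfuxu ziu akf dqik
Hunk 6: at line 4 remove [ziu] add [swbj,yvxvk] -> 9 lines: xeo klt gwecs oshl cfuxu swbj yvxvk akf dqik
Hunk 7: at line 2 remove [gwecs,oshl] add [tde] -> 8 lines: xeo klt tde cfuxu swbj yvxvk akf dqik
Final line count: 8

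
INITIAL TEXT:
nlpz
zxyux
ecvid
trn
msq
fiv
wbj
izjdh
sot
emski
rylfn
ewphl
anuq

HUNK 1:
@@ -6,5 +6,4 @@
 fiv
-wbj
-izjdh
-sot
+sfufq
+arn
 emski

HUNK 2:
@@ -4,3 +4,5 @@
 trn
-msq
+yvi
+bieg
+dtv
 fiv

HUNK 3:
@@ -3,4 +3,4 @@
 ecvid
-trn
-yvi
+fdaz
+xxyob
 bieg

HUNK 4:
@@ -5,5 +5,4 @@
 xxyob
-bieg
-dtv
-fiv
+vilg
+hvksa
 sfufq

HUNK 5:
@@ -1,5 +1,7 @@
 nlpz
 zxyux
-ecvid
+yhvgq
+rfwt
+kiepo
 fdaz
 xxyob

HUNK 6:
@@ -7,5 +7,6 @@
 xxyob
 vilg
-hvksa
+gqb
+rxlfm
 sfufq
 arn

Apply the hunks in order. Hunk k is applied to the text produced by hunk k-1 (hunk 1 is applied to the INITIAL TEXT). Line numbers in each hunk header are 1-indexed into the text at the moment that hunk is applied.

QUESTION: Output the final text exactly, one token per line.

Answer: nlpz
zxyux
yhvgq
rfwt
kiepo
fdaz
xxyob
vilg
gqb
rxlfm
sfufq
arn
emski
rylfn
ewphl
anuq

Derivation:
Hunk 1: at line 6 remove [wbj,izjdh,sot] add [sfufq,arn] -> 12 lines: nlpz zxyux ecvid trn msq fiv sfufq arn emski rylfn ewphl anuq
Hunk 2: at line 4 remove [msq] add [yvi,bieg,dtv] -> 14 lines: nlpz zxyux ecvid trn yvi bieg dtv fiv sfufq arn emski rylfn ewphl anuq
Hunk 3: at line 3 remove [trn,yvi] add [fdaz,xxyob] -> 14 lines: nlpz zxyux ecvid fdaz xxyob bieg dtv fiv sfufq arn emski rylfn ewphl anuq
Hunk 4: at line 5 remove [bieg,dtv,fiv] add [vilg,hvksa] -> 13 lines: nlpz zxyux ecvid fdaz xxyob vilg hvksa sfufq arn emski rylfn ewphl anuq
Hunk 5: at line 1 remove [ecvid] add [yhvgq,rfwt,kiepo] -> 15 lines: nlpz zxyux yhvgq rfwt kiepo fdaz xxyob vilg hvksa sfufq arn emski rylfn ewphl anuq
Hunk 6: at line 7 remove [hvksa] add [gqb,rxlfm] -> 16 lines: nlpz zxyux yhvgq rfwt kiepo fdaz xxyob vilg gqb rxlfm sfufq arn emski rylfn ewphl anuq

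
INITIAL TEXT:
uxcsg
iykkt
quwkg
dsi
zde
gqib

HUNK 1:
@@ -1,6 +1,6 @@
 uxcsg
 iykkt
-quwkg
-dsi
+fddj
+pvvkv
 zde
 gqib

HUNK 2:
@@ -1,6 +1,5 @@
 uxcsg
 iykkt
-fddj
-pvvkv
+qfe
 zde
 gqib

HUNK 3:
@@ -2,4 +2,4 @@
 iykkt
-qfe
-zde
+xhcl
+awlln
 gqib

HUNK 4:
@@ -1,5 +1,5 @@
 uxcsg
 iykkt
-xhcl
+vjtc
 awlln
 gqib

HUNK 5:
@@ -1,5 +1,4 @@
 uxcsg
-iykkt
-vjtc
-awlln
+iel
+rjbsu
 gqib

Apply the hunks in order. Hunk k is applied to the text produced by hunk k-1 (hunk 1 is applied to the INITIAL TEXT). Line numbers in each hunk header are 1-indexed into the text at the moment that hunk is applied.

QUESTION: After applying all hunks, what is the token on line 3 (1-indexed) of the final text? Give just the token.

Hunk 1: at line 1 remove [quwkg,dsi] add [fddj,pvvkv] -> 6 lines: uxcsg iykkt fddj pvvkv zde gqib
Hunk 2: at line 1 remove [fddj,pvvkv] add [qfe] -> 5 lines: uxcsg iykkt qfe zde gqib
Hunk 3: at line 2 remove [qfe,zde] add [xhcl,awlln] -> 5 lines: uxcsg iykkt xhcl awlln gqib
Hunk 4: at line 1 remove [xhcl] add [vjtc] -> 5 lines: uxcsg iykkt vjtc awlln gqib
Hunk 5: at line 1 remove [iykkt,vjtc,awlln] add [iel,rjbsu] -> 4 lines: uxcsg iel rjbsu gqib
Final line 3: rjbsu

Answer: rjbsu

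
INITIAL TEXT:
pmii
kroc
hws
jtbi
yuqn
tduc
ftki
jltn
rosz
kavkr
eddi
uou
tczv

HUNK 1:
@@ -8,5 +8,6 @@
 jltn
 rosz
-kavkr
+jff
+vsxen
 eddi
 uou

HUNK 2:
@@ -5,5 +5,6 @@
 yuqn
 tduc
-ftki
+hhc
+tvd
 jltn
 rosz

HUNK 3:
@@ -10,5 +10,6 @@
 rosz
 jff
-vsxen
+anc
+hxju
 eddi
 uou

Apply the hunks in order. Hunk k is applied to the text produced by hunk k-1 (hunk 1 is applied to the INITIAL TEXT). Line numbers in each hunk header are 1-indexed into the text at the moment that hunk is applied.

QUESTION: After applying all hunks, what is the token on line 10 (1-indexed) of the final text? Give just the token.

Hunk 1: at line 8 remove [kavkr] add [jff,vsxen] -> 14 lines: pmii kroc hws jtbi yuqn tduc ftki jltn rosz jff vsxen eddi uou tczv
Hunk 2: at line 5 remove [ftki] add [hhc,tvd] -> 15 lines: pmii kroc hws jtbi yuqn tduc hhc tvd jltn rosz jff vsxen eddi uou tczv
Hunk 3: at line 10 remove [vsxen] add [anc,hxju] -> 16 lines: pmii kroc hws jtbi yuqn tduc hhc tvd jltn rosz jff anc hxju eddi uou tczv
Final line 10: rosz

Answer: rosz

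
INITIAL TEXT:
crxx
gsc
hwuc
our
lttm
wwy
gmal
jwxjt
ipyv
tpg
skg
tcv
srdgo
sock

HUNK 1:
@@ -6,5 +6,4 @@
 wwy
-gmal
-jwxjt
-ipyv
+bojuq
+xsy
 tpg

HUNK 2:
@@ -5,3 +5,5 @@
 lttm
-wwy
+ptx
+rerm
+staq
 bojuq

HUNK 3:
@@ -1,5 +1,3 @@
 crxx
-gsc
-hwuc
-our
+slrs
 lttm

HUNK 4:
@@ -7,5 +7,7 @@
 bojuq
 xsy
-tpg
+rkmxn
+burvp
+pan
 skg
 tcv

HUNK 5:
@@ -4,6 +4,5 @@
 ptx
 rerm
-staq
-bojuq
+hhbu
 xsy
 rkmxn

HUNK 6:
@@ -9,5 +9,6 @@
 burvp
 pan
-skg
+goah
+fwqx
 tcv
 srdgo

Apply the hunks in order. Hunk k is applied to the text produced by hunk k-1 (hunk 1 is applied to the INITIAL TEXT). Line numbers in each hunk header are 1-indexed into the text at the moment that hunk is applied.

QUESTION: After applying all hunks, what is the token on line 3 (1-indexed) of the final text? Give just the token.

Answer: lttm

Derivation:
Hunk 1: at line 6 remove [gmal,jwxjt,ipyv] add [bojuq,xsy] -> 13 lines: crxx gsc hwuc our lttm wwy bojuq xsy tpg skg tcv srdgo sock
Hunk 2: at line 5 remove [wwy] add [ptx,rerm,staq] -> 15 lines: crxx gsc hwuc our lttm ptx rerm staq bojuq xsy tpg skg tcv srdgo sock
Hunk 3: at line 1 remove [gsc,hwuc,our] add [slrs] -> 13 lines: crxx slrs lttm ptx rerm staq bojuq xsy tpg skg tcv srdgo sock
Hunk 4: at line 7 remove [tpg] add [rkmxn,burvp,pan] -> 15 lines: crxx slrs lttm ptx rerm staq bojuq xsy rkmxn burvp pan skg tcv srdgo sock
Hunk 5: at line 4 remove [staq,bojuq] add [hhbu] -> 14 lines: crxx slrs lttm ptx rerm hhbu xsy rkmxn burvp pan skg tcv srdgo sock
Hunk 6: at line 9 remove [skg] add [goah,fwqx] -> 15 lines: crxx slrs lttm ptx rerm hhbu xsy rkmxn burvp pan goah fwqx tcv srdgo sock
Final line 3: lttm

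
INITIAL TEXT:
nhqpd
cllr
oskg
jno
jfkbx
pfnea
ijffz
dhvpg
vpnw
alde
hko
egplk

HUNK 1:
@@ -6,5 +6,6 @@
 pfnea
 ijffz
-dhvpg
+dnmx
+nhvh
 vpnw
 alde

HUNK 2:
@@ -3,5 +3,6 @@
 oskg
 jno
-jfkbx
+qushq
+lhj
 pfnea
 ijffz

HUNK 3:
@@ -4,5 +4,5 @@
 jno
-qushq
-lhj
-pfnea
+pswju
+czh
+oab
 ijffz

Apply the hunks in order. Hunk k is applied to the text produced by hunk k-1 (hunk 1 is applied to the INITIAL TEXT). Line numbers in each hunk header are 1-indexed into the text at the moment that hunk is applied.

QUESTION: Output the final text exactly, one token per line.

Hunk 1: at line 6 remove [dhvpg] add [dnmx,nhvh] -> 13 lines: nhqpd cllr oskg jno jfkbx pfnea ijffz dnmx nhvh vpnw alde hko egplk
Hunk 2: at line 3 remove [jfkbx] add [qushq,lhj] -> 14 lines: nhqpd cllr oskg jno qushq lhj pfnea ijffz dnmx nhvh vpnw alde hko egplk
Hunk 3: at line 4 remove [qushq,lhj,pfnea] add [pswju,czh,oab] -> 14 lines: nhqpd cllr oskg jno pswju czh oab ijffz dnmx nhvh vpnw alde hko egplk

Answer: nhqpd
cllr
oskg
jno
pswju
czh
oab
ijffz
dnmx
nhvh
vpnw
alde
hko
egplk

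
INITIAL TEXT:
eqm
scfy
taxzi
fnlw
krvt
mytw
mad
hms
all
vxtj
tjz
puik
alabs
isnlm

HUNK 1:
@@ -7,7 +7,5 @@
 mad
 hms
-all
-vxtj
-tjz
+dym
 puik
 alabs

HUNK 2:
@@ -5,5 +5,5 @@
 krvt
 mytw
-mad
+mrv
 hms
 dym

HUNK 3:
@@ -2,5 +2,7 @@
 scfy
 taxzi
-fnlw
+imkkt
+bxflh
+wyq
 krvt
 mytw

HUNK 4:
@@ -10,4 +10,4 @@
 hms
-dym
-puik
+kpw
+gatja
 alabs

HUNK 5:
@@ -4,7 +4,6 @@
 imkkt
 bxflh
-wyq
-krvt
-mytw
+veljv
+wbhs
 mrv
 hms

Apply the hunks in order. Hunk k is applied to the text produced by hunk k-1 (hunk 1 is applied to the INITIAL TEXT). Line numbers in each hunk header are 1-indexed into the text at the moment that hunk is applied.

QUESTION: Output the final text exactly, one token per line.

Answer: eqm
scfy
taxzi
imkkt
bxflh
veljv
wbhs
mrv
hms
kpw
gatja
alabs
isnlm

Derivation:
Hunk 1: at line 7 remove [all,vxtj,tjz] add [dym] -> 12 lines: eqm scfy taxzi fnlw krvt mytw mad hms dym puik alabs isnlm
Hunk 2: at line 5 remove [mad] add [mrv] -> 12 lines: eqm scfy taxzi fnlw krvt mytw mrv hms dym puik alabs isnlm
Hunk 3: at line 2 remove [fnlw] add [imkkt,bxflh,wyq] -> 14 lines: eqm scfy taxzi imkkt bxflh wyq krvt mytw mrv hms dym puik alabs isnlm
Hunk 4: at line 10 remove [dym,puik] add [kpw,gatja] -> 14 lines: eqm scfy taxzi imkkt bxflh wyq krvt mytw mrv hms kpw gatja alabs isnlm
Hunk 5: at line 4 remove [wyq,krvt,mytw] add [veljv,wbhs] -> 13 lines: eqm scfy taxzi imkkt bxflh veljv wbhs mrv hms kpw gatja alabs isnlm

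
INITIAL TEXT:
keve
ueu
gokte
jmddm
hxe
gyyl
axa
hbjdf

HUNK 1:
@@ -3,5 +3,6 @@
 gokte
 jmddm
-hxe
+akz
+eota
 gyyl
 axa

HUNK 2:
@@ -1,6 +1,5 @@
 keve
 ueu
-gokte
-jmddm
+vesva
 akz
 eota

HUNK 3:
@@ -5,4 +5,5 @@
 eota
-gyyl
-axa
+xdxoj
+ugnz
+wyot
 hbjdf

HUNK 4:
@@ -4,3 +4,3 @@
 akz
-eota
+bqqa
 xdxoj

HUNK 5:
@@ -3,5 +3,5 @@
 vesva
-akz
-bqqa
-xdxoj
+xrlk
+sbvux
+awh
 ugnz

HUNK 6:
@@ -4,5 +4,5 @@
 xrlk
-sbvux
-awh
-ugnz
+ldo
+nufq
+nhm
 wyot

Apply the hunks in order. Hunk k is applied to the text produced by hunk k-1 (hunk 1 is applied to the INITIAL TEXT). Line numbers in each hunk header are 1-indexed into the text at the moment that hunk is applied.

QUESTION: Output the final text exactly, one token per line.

Answer: keve
ueu
vesva
xrlk
ldo
nufq
nhm
wyot
hbjdf

Derivation:
Hunk 1: at line 3 remove [hxe] add [akz,eota] -> 9 lines: keve ueu gokte jmddm akz eota gyyl axa hbjdf
Hunk 2: at line 1 remove [gokte,jmddm] add [vesva] -> 8 lines: keve ueu vesva akz eota gyyl axa hbjdf
Hunk 3: at line 5 remove [gyyl,axa] add [xdxoj,ugnz,wyot] -> 9 lines: keve ueu vesva akz eota xdxoj ugnz wyot hbjdf
Hunk 4: at line 4 remove [eota] add [bqqa] -> 9 lines: keve ueu vesva akz bqqa xdxoj ugnz wyot hbjdf
Hunk 5: at line 3 remove [akz,bqqa,xdxoj] add [xrlk,sbvux,awh] -> 9 lines: keve ueu vesva xrlk sbvux awh ugnz wyot hbjdf
Hunk 6: at line 4 remove [sbvux,awh,ugnz] add [ldo,nufq,nhm] -> 9 lines: keve ueu vesva xrlk ldo nufq nhm wyot hbjdf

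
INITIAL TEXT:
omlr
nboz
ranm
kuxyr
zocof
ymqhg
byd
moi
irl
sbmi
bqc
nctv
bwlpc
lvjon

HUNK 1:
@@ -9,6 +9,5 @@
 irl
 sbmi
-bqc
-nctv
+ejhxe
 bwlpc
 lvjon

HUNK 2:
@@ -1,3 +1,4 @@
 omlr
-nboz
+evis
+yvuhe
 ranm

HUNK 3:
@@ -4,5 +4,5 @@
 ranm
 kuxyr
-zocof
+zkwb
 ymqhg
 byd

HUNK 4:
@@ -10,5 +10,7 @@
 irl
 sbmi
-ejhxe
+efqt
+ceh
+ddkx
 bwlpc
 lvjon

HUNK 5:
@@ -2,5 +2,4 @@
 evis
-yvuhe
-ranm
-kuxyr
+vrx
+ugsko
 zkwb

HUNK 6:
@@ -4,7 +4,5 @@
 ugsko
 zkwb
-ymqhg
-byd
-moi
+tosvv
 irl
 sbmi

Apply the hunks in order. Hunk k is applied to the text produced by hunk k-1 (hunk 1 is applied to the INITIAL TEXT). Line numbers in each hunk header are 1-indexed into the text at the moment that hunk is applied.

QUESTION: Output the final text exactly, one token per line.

Answer: omlr
evis
vrx
ugsko
zkwb
tosvv
irl
sbmi
efqt
ceh
ddkx
bwlpc
lvjon

Derivation:
Hunk 1: at line 9 remove [bqc,nctv] add [ejhxe] -> 13 lines: omlr nboz ranm kuxyr zocof ymqhg byd moi irl sbmi ejhxe bwlpc lvjon
Hunk 2: at line 1 remove [nboz] add [evis,yvuhe] -> 14 lines: omlr evis yvuhe ranm kuxyr zocof ymqhg byd moi irl sbmi ejhxe bwlpc lvjon
Hunk 3: at line 4 remove [zocof] add [zkwb] -> 14 lines: omlr evis yvuhe ranm kuxyr zkwb ymqhg byd moi irl sbmi ejhxe bwlpc lvjon
Hunk 4: at line 10 remove [ejhxe] add [efqt,ceh,ddkx] -> 16 lines: omlr evis yvuhe ranm kuxyr zkwb ymqhg byd moi irl sbmi efqt ceh ddkx bwlpc lvjon
Hunk 5: at line 2 remove [yvuhe,ranm,kuxyr] add [vrx,ugsko] -> 15 lines: omlr evis vrx ugsko zkwb ymqhg byd moi irl sbmi efqt ceh ddkx bwlpc lvjon
Hunk 6: at line 4 remove [ymqhg,byd,moi] add [tosvv] -> 13 lines: omlr evis vrx ugsko zkwb tosvv irl sbmi efqt ceh ddkx bwlpc lvjon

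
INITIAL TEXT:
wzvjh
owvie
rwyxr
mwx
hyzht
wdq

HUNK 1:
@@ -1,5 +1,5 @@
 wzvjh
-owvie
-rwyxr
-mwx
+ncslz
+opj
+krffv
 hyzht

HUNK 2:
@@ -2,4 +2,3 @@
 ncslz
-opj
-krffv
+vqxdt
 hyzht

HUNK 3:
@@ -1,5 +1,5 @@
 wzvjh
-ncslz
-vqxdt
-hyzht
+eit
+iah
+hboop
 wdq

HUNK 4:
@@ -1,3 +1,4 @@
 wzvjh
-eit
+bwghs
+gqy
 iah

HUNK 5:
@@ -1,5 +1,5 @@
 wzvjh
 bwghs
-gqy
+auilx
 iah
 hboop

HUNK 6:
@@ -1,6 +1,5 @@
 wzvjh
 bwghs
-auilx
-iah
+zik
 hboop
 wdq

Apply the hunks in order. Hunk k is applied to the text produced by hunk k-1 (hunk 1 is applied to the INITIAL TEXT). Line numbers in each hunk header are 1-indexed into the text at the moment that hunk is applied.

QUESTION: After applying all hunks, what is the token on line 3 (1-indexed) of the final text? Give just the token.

Answer: zik

Derivation:
Hunk 1: at line 1 remove [owvie,rwyxr,mwx] add [ncslz,opj,krffv] -> 6 lines: wzvjh ncslz opj krffv hyzht wdq
Hunk 2: at line 2 remove [opj,krffv] add [vqxdt] -> 5 lines: wzvjh ncslz vqxdt hyzht wdq
Hunk 3: at line 1 remove [ncslz,vqxdt,hyzht] add [eit,iah,hboop] -> 5 lines: wzvjh eit iah hboop wdq
Hunk 4: at line 1 remove [eit] add [bwghs,gqy] -> 6 lines: wzvjh bwghs gqy iah hboop wdq
Hunk 5: at line 1 remove [gqy] add [auilx] -> 6 lines: wzvjh bwghs auilx iah hboop wdq
Hunk 6: at line 1 remove [auilx,iah] add [zik] -> 5 lines: wzvjh bwghs zik hboop wdq
Final line 3: zik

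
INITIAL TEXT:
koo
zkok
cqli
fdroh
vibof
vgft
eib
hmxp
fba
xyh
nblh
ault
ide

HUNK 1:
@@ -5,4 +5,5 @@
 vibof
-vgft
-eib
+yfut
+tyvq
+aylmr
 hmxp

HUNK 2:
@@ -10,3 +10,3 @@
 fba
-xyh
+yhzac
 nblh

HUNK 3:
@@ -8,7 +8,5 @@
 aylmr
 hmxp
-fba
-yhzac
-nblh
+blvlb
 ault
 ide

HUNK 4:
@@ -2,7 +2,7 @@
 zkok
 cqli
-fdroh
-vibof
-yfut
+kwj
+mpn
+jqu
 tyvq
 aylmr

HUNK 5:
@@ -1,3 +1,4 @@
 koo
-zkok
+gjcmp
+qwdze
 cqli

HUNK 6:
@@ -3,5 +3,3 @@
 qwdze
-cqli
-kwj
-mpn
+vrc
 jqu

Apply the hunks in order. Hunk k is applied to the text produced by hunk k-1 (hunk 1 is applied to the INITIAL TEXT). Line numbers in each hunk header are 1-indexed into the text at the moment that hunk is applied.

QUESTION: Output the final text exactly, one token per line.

Answer: koo
gjcmp
qwdze
vrc
jqu
tyvq
aylmr
hmxp
blvlb
ault
ide

Derivation:
Hunk 1: at line 5 remove [vgft,eib] add [yfut,tyvq,aylmr] -> 14 lines: koo zkok cqli fdroh vibof yfut tyvq aylmr hmxp fba xyh nblh ault ide
Hunk 2: at line 10 remove [xyh] add [yhzac] -> 14 lines: koo zkok cqli fdroh vibof yfut tyvq aylmr hmxp fba yhzac nblh ault ide
Hunk 3: at line 8 remove [fba,yhzac,nblh] add [blvlb] -> 12 lines: koo zkok cqli fdroh vibof yfut tyvq aylmr hmxp blvlb ault ide
Hunk 4: at line 2 remove [fdroh,vibof,yfut] add [kwj,mpn,jqu] -> 12 lines: koo zkok cqli kwj mpn jqu tyvq aylmr hmxp blvlb ault ide
Hunk 5: at line 1 remove [zkok] add [gjcmp,qwdze] -> 13 lines: koo gjcmp qwdze cqli kwj mpn jqu tyvq aylmr hmxp blvlb ault ide
Hunk 6: at line 3 remove [cqli,kwj,mpn] add [vrc] -> 11 lines: koo gjcmp qwdze vrc jqu tyvq aylmr hmxp blvlb ault ide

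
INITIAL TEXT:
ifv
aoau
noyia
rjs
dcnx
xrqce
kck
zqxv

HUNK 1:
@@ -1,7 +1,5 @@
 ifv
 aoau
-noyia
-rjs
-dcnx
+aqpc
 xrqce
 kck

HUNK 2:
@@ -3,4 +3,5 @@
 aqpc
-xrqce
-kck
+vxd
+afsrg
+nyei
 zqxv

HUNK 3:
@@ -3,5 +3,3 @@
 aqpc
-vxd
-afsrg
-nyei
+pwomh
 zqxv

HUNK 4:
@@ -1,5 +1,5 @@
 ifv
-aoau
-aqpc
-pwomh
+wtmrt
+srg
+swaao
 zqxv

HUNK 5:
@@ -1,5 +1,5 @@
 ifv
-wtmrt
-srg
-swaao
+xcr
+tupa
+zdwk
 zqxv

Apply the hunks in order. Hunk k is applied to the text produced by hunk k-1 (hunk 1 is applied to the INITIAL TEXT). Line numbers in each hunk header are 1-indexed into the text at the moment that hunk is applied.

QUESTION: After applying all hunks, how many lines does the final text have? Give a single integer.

Hunk 1: at line 1 remove [noyia,rjs,dcnx] add [aqpc] -> 6 lines: ifv aoau aqpc xrqce kck zqxv
Hunk 2: at line 3 remove [xrqce,kck] add [vxd,afsrg,nyei] -> 7 lines: ifv aoau aqpc vxd afsrg nyei zqxv
Hunk 3: at line 3 remove [vxd,afsrg,nyei] add [pwomh] -> 5 lines: ifv aoau aqpc pwomh zqxv
Hunk 4: at line 1 remove [aoau,aqpc,pwomh] add [wtmrt,srg,swaao] -> 5 lines: ifv wtmrt srg swaao zqxv
Hunk 5: at line 1 remove [wtmrt,srg,swaao] add [xcr,tupa,zdwk] -> 5 lines: ifv xcr tupa zdwk zqxv
Final line count: 5

Answer: 5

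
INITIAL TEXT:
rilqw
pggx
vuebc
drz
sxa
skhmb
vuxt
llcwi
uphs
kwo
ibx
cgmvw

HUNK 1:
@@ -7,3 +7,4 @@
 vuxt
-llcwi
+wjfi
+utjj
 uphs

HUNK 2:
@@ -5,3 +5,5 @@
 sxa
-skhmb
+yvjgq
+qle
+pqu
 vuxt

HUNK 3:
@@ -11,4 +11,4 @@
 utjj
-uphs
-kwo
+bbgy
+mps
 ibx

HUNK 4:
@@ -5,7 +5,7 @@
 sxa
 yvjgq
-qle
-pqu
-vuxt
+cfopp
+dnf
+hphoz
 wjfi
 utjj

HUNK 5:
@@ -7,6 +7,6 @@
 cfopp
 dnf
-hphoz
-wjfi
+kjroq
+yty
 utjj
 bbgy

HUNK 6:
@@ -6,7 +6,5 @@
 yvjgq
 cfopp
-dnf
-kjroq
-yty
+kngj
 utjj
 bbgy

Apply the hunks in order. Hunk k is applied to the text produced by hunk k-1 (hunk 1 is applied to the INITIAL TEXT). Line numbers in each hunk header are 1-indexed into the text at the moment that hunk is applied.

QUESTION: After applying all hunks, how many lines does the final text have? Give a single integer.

Hunk 1: at line 7 remove [llcwi] add [wjfi,utjj] -> 13 lines: rilqw pggx vuebc drz sxa skhmb vuxt wjfi utjj uphs kwo ibx cgmvw
Hunk 2: at line 5 remove [skhmb] add [yvjgq,qle,pqu] -> 15 lines: rilqw pggx vuebc drz sxa yvjgq qle pqu vuxt wjfi utjj uphs kwo ibx cgmvw
Hunk 3: at line 11 remove [uphs,kwo] add [bbgy,mps] -> 15 lines: rilqw pggx vuebc drz sxa yvjgq qle pqu vuxt wjfi utjj bbgy mps ibx cgmvw
Hunk 4: at line 5 remove [qle,pqu,vuxt] add [cfopp,dnf,hphoz] -> 15 lines: rilqw pggx vuebc drz sxa yvjgq cfopp dnf hphoz wjfi utjj bbgy mps ibx cgmvw
Hunk 5: at line 7 remove [hphoz,wjfi] add [kjroq,yty] -> 15 lines: rilqw pggx vuebc drz sxa yvjgq cfopp dnf kjroq yty utjj bbgy mps ibx cgmvw
Hunk 6: at line 6 remove [dnf,kjroq,yty] add [kngj] -> 13 lines: rilqw pggx vuebc drz sxa yvjgq cfopp kngj utjj bbgy mps ibx cgmvw
Final line count: 13

Answer: 13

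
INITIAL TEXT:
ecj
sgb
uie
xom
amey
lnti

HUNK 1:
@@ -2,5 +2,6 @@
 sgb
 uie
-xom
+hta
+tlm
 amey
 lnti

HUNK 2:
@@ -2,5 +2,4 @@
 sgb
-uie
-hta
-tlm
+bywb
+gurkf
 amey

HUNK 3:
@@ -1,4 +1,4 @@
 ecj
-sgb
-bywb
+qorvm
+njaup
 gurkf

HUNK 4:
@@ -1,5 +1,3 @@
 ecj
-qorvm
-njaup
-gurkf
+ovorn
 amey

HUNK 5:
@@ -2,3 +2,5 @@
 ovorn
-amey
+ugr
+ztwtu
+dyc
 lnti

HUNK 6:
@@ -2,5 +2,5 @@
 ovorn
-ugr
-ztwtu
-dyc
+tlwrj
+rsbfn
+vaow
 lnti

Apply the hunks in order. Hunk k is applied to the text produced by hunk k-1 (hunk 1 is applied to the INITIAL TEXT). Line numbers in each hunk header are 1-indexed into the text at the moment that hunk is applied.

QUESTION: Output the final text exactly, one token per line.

Answer: ecj
ovorn
tlwrj
rsbfn
vaow
lnti

Derivation:
Hunk 1: at line 2 remove [xom] add [hta,tlm] -> 7 lines: ecj sgb uie hta tlm amey lnti
Hunk 2: at line 2 remove [uie,hta,tlm] add [bywb,gurkf] -> 6 lines: ecj sgb bywb gurkf amey lnti
Hunk 3: at line 1 remove [sgb,bywb] add [qorvm,njaup] -> 6 lines: ecj qorvm njaup gurkf amey lnti
Hunk 4: at line 1 remove [qorvm,njaup,gurkf] add [ovorn] -> 4 lines: ecj ovorn amey lnti
Hunk 5: at line 2 remove [amey] add [ugr,ztwtu,dyc] -> 6 lines: ecj ovorn ugr ztwtu dyc lnti
Hunk 6: at line 2 remove [ugr,ztwtu,dyc] add [tlwrj,rsbfn,vaow] -> 6 lines: ecj ovorn tlwrj rsbfn vaow lnti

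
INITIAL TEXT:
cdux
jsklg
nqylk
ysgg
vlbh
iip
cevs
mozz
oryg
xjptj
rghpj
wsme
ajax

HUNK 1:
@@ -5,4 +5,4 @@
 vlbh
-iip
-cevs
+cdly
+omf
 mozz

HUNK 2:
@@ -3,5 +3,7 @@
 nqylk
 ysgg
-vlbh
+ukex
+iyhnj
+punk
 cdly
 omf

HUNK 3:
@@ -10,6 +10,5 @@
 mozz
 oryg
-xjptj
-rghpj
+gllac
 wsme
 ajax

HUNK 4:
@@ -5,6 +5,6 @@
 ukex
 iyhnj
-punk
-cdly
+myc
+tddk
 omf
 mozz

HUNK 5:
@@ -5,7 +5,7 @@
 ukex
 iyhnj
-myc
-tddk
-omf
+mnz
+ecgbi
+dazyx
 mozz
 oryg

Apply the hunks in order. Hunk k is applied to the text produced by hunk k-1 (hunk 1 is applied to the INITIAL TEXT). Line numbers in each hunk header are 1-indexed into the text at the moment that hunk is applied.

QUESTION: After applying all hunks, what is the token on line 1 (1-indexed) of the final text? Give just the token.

Hunk 1: at line 5 remove [iip,cevs] add [cdly,omf] -> 13 lines: cdux jsklg nqylk ysgg vlbh cdly omf mozz oryg xjptj rghpj wsme ajax
Hunk 2: at line 3 remove [vlbh] add [ukex,iyhnj,punk] -> 15 lines: cdux jsklg nqylk ysgg ukex iyhnj punk cdly omf mozz oryg xjptj rghpj wsme ajax
Hunk 3: at line 10 remove [xjptj,rghpj] add [gllac] -> 14 lines: cdux jsklg nqylk ysgg ukex iyhnj punk cdly omf mozz oryg gllac wsme ajax
Hunk 4: at line 5 remove [punk,cdly] add [myc,tddk] -> 14 lines: cdux jsklg nqylk ysgg ukex iyhnj myc tddk omf mozz oryg gllac wsme ajax
Hunk 5: at line 5 remove [myc,tddk,omf] add [mnz,ecgbi,dazyx] -> 14 lines: cdux jsklg nqylk ysgg ukex iyhnj mnz ecgbi dazyx mozz oryg gllac wsme ajax
Final line 1: cdux

Answer: cdux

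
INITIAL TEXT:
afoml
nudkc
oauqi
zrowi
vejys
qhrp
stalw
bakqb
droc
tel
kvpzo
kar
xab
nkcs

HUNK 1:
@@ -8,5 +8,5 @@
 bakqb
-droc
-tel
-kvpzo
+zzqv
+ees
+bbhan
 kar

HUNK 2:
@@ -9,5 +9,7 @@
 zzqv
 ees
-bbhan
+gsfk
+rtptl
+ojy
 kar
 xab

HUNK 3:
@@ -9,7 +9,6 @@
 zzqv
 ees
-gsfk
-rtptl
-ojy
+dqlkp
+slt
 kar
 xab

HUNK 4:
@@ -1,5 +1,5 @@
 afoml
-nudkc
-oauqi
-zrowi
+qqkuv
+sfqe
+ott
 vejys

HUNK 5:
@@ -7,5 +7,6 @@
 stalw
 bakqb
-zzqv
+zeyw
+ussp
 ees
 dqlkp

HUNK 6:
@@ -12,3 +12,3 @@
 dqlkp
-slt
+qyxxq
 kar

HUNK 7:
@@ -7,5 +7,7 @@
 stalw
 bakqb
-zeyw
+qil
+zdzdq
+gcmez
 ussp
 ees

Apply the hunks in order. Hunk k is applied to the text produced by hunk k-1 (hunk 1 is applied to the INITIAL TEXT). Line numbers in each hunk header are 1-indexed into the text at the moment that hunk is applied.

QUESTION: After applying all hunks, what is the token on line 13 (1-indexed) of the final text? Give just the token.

Answer: ees

Derivation:
Hunk 1: at line 8 remove [droc,tel,kvpzo] add [zzqv,ees,bbhan] -> 14 lines: afoml nudkc oauqi zrowi vejys qhrp stalw bakqb zzqv ees bbhan kar xab nkcs
Hunk 2: at line 9 remove [bbhan] add [gsfk,rtptl,ojy] -> 16 lines: afoml nudkc oauqi zrowi vejys qhrp stalw bakqb zzqv ees gsfk rtptl ojy kar xab nkcs
Hunk 3: at line 9 remove [gsfk,rtptl,ojy] add [dqlkp,slt] -> 15 lines: afoml nudkc oauqi zrowi vejys qhrp stalw bakqb zzqv ees dqlkp slt kar xab nkcs
Hunk 4: at line 1 remove [nudkc,oauqi,zrowi] add [qqkuv,sfqe,ott] -> 15 lines: afoml qqkuv sfqe ott vejys qhrp stalw bakqb zzqv ees dqlkp slt kar xab nkcs
Hunk 5: at line 7 remove [zzqv] add [zeyw,ussp] -> 16 lines: afoml qqkuv sfqe ott vejys qhrp stalw bakqb zeyw ussp ees dqlkp slt kar xab nkcs
Hunk 6: at line 12 remove [slt] add [qyxxq] -> 16 lines: afoml qqkuv sfqe ott vejys qhrp stalw bakqb zeyw ussp ees dqlkp qyxxq kar xab nkcs
Hunk 7: at line 7 remove [zeyw] add [qil,zdzdq,gcmez] -> 18 lines: afoml qqkuv sfqe ott vejys qhrp stalw bakqb qil zdzdq gcmez ussp ees dqlkp qyxxq kar xab nkcs
Final line 13: ees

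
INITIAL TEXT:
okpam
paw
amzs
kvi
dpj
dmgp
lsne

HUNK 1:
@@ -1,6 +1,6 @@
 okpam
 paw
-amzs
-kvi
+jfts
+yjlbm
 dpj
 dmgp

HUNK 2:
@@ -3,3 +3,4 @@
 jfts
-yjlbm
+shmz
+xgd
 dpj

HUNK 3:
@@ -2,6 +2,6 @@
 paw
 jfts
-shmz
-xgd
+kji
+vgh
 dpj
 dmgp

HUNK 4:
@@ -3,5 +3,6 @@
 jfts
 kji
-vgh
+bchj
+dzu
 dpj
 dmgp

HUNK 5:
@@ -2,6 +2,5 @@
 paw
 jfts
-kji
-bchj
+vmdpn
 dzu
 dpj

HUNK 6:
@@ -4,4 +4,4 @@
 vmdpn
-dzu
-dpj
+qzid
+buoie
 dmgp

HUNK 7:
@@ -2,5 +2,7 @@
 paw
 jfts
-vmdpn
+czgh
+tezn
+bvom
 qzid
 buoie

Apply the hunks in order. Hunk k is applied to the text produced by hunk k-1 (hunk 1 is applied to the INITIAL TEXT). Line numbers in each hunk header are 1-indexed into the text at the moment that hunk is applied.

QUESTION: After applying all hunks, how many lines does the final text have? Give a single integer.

Answer: 10

Derivation:
Hunk 1: at line 1 remove [amzs,kvi] add [jfts,yjlbm] -> 7 lines: okpam paw jfts yjlbm dpj dmgp lsne
Hunk 2: at line 3 remove [yjlbm] add [shmz,xgd] -> 8 lines: okpam paw jfts shmz xgd dpj dmgp lsne
Hunk 3: at line 2 remove [shmz,xgd] add [kji,vgh] -> 8 lines: okpam paw jfts kji vgh dpj dmgp lsne
Hunk 4: at line 3 remove [vgh] add [bchj,dzu] -> 9 lines: okpam paw jfts kji bchj dzu dpj dmgp lsne
Hunk 5: at line 2 remove [kji,bchj] add [vmdpn] -> 8 lines: okpam paw jfts vmdpn dzu dpj dmgp lsne
Hunk 6: at line 4 remove [dzu,dpj] add [qzid,buoie] -> 8 lines: okpam paw jfts vmdpn qzid buoie dmgp lsne
Hunk 7: at line 2 remove [vmdpn] add [czgh,tezn,bvom] -> 10 lines: okpam paw jfts czgh tezn bvom qzid buoie dmgp lsne
Final line count: 10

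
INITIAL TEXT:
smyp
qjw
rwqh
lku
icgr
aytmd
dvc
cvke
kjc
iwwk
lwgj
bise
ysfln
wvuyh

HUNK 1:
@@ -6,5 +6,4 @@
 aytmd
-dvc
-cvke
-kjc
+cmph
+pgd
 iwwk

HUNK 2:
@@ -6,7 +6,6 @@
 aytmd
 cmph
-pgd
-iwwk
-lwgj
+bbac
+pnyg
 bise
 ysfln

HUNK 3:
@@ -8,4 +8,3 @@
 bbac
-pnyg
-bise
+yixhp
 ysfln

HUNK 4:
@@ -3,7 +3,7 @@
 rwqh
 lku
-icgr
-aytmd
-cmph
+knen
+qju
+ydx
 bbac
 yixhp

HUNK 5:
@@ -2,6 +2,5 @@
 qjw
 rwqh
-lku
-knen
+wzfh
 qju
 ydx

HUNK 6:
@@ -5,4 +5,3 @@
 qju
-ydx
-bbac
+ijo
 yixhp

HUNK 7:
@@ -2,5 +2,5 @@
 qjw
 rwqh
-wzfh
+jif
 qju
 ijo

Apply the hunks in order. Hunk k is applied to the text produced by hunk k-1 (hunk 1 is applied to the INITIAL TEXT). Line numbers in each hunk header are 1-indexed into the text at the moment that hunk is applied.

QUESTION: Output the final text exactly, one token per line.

Hunk 1: at line 6 remove [dvc,cvke,kjc] add [cmph,pgd] -> 13 lines: smyp qjw rwqh lku icgr aytmd cmph pgd iwwk lwgj bise ysfln wvuyh
Hunk 2: at line 6 remove [pgd,iwwk,lwgj] add [bbac,pnyg] -> 12 lines: smyp qjw rwqh lku icgr aytmd cmph bbac pnyg bise ysfln wvuyh
Hunk 3: at line 8 remove [pnyg,bise] add [yixhp] -> 11 lines: smyp qjw rwqh lku icgr aytmd cmph bbac yixhp ysfln wvuyh
Hunk 4: at line 3 remove [icgr,aytmd,cmph] add [knen,qju,ydx] -> 11 lines: smyp qjw rwqh lku knen qju ydx bbac yixhp ysfln wvuyh
Hunk 5: at line 2 remove [lku,knen] add [wzfh] -> 10 lines: smyp qjw rwqh wzfh qju ydx bbac yixhp ysfln wvuyh
Hunk 6: at line 5 remove [ydx,bbac] add [ijo] -> 9 lines: smyp qjw rwqh wzfh qju ijo yixhp ysfln wvuyh
Hunk 7: at line 2 remove [wzfh] add [jif] -> 9 lines: smyp qjw rwqh jif qju ijo yixhp ysfln wvuyh

Answer: smyp
qjw
rwqh
jif
qju
ijo
yixhp
ysfln
wvuyh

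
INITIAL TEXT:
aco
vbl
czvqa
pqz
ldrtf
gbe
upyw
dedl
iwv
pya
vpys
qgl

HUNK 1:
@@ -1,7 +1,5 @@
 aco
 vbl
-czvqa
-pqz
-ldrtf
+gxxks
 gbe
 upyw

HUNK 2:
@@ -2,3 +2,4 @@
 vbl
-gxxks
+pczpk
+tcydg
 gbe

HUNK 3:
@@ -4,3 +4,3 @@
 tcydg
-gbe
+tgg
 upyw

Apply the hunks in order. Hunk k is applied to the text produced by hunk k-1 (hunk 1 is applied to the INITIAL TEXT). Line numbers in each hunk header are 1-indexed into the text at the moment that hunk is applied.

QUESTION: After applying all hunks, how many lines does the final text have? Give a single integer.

Hunk 1: at line 1 remove [czvqa,pqz,ldrtf] add [gxxks] -> 10 lines: aco vbl gxxks gbe upyw dedl iwv pya vpys qgl
Hunk 2: at line 2 remove [gxxks] add [pczpk,tcydg] -> 11 lines: aco vbl pczpk tcydg gbe upyw dedl iwv pya vpys qgl
Hunk 3: at line 4 remove [gbe] add [tgg] -> 11 lines: aco vbl pczpk tcydg tgg upyw dedl iwv pya vpys qgl
Final line count: 11

Answer: 11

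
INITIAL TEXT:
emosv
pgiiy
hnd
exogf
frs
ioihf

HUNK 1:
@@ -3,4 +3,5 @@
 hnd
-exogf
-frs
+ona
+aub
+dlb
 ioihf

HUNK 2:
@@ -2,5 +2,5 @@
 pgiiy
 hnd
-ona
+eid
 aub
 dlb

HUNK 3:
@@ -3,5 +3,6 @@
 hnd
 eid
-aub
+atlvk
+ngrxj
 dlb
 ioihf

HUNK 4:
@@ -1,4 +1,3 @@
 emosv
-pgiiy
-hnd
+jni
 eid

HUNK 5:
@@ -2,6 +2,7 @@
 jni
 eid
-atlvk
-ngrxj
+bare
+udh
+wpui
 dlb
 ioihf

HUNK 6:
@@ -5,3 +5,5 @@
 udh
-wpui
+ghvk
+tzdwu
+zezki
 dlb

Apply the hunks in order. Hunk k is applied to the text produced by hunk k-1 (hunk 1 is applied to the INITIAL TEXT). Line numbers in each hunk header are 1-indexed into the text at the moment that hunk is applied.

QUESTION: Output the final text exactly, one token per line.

Answer: emosv
jni
eid
bare
udh
ghvk
tzdwu
zezki
dlb
ioihf

Derivation:
Hunk 1: at line 3 remove [exogf,frs] add [ona,aub,dlb] -> 7 lines: emosv pgiiy hnd ona aub dlb ioihf
Hunk 2: at line 2 remove [ona] add [eid] -> 7 lines: emosv pgiiy hnd eid aub dlb ioihf
Hunk 3: at line 3 remove [aub] add [atlvk,ngrxj] -> 8 lines: emosv pgiiy hnd eid atlvk ngrxj dlb ioihf
Hunk 4: at line 1 remove [pgiiy,hnd] add [jni] -> 7 lines: emosv jni eid atlvk ngrxj dlb ioihf
Hunk 5: at line 2 remove [atlvk,ngrxj] add [bare,udh,wpui] -> 8 lines: emosv jni eid bare udh wpui dlb ioihf
Hunk 6: at line 5 remove [wpui] add [ghvk,tzdwu,zezki] -> 10 lines: emosv jni eid bare udh ghvk tzdwu zezki dlb ioihf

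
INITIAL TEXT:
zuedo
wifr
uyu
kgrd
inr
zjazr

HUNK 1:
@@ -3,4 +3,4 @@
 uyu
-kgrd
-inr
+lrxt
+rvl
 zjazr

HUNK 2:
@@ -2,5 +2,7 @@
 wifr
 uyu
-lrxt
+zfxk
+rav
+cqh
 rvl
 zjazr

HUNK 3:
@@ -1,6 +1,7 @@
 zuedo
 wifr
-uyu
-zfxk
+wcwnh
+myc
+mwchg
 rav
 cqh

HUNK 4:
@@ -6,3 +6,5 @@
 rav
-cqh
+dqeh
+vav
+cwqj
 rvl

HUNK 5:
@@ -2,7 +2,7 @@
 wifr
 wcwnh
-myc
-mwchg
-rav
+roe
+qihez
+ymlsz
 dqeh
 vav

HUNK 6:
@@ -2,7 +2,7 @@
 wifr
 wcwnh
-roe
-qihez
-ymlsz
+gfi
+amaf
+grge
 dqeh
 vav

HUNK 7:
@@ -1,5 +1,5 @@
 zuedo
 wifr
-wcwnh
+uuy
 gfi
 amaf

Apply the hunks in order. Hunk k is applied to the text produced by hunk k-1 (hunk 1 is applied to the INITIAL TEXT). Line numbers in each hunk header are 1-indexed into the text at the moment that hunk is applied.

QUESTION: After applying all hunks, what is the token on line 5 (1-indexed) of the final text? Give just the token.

Answer: amaf

Derivation:
Hunk 1: at line 3 remove [kgrd,inr] add [lrxt,rvl] -> 6 lines: zuedo wifr uyu lrxt rvl zjazr
Hunk 2: at line 2 remove [lrxt] add [zfxk,rav,cqh] -> 8 lines: zuedo wifr uyu zfxk rav cqh rvl zjazr
Hunk 3: at line 1 remove [uyu,zfxk] add [wcwnh,myc,mwchg] -> 9 lines: zuedo wifr wcwnh myc mwchg rav cqh rvl zjazr
Hunk 4: at line 6 remove [cqh] add [dqeh,vav,cwqj] -> 11 lines: zuedo wifr wcwnh myc mwchg rav dqeh vav cwqj rvl zjazr
Hunk 5: at line 2 remove [myc,mwchg,rav] add [roe,qihez,ymlsz] -> 11 lines: zuedo wifr wcwnh roe qihez ymlsz dqeh vav cwqj rvl zjazr
Hunk 6: at line 2 remove [roe,qihez,ymlsz] add [gfi,amaf,grge] -> 11 lines: zuedo wifr wcwnh gfi amaf grge dqeh vav cwqj rvl zjazr
Hunk 7: at line 1 remove [wcwnh] add [uuy] -> 11 lines: zuedo wifr uuy gfi amaf grge dqeh vav cwqj rvl zjazr
Final line 5: amaf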